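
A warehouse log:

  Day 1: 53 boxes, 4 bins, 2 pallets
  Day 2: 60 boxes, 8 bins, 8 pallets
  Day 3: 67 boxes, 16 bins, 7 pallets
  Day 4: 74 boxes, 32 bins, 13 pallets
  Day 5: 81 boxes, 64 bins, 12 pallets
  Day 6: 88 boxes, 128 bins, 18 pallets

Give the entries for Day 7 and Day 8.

For the boxes, +7 each step: 53, 60, 67, 74, 81, 88 → 95 → 102.
Bins: ×2 each step; 4, 8, 16, 32, 64, 128 → 256 → 512.
Pallets: 2, 8, 7, 13, 12, 18 → 17 → 23 (alternating steps +6, −1, +6, −1, …).
So the next two rows are 95 boxes, 256 bins, 17 pallets and 102 boxes, 512 bins, 23 pallets.

95 boxes, 256 bins, 17 pallets; 102 boxes, 512 bins, 23 pallets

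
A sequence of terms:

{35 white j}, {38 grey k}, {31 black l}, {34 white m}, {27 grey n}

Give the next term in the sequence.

First coordinate: 35, 38, 31, 34, 27 → 30 (alternating steps +3, −7, +3, −7, …).
Shade: repeats white → grey → black, so white, grey, black, white, grey → black.
Letter goes j, k, l, m, n → o (letters move forward 1 place in the alphabet).
So the next term is {30 black o}.

{30 black o}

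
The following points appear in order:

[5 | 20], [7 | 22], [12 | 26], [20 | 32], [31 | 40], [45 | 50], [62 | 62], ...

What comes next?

First part: differences are 2, 5, 8, … (increasing by 3 each time); 5, 7, 12, 20, 31, 45, 62 → 82.
Second part: 20, 22, 26, 32, 40, 50, 62 → 76 (differences are 2, 4, 6, … (increasing by 2 each time)).
So the next point is [82 | 76].

[82 | 76]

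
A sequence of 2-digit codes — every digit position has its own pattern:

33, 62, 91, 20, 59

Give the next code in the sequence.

88

First digit goes 3, 6, 9, 2, 5 → 8 (+3 each step, mod 10).
Second digit: −1 each step, mod 10, so 3, 2, 1, 0, 9 → 8.
So the next code is 88.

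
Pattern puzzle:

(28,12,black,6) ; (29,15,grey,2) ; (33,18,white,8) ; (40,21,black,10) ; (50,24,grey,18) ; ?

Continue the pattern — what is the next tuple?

(63,27,white,28)

First part — differences are 1, 4, 7, … (increasing by 3 each time): 28, 29, 33, 40, 50 → 63.
For the second part, +3 each step: 12, 15, 18, 21, 24 → 27.
Shade: repeats black → grey → white; black, grey, white, black, grey → white.
Fourth part: each term is the sum of the two before it; 6, 2, 8, 10, 18 → 28.
So the next tuple is (63,27,white,28).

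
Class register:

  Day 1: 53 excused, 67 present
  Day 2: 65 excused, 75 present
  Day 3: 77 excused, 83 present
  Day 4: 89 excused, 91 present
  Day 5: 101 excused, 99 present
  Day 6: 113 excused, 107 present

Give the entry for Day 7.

125 excused, 115 present

Excused: +12 each step; 53, 65, 77, 89, 101, 113 → 125.
Present goes 67, 75, 83, 91, 99, 107 → 115 (+8 each step).
Combining the parts gives 125 excused, 115 present.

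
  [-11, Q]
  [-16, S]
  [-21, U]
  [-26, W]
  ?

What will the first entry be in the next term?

-31

First entry goes -11, -16, -21, -26 → -31 (−5 each step).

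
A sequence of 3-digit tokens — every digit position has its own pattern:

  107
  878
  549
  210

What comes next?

981

First digit — −3 each step, mod 10: 1, 8, 5, 2 → 9.
For the second digit, −3 each step, mod 10: 0, 7, 4, 1 → 8.
Third digit: 7, 8, 9, 0 → 1 (+1 each step, mod 10).
So the next token is 981.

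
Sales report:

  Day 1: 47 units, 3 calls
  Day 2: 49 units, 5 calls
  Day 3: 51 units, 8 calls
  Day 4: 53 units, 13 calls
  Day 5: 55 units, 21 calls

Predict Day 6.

For the units, +2 each step: 47, 49, 51, 53, 55 → 57.
Calls goes 3, 5, 8, 13, 21 → 34 (each term is the sum of the two before it).
Combining the parts gives 57 units, 34 calls.

57 units, 34 calls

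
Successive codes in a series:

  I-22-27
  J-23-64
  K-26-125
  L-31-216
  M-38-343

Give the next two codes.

For the letter, letters move forward 1 place in the alphabet: I, J, K, L, M → N → O.
Second component: differences are 1, 3, 5, … (increasing by 2 each time), so 22, 23, 26, 31, 38 → 47 → 58.
Third component: 27, 64, 125, 216, 343 → 512 → 729 (perfect cubes: 3³, 4³, 5³, …).
So the next two codes are N-47-512 and O-58-729.

N-47-512 then O-58-729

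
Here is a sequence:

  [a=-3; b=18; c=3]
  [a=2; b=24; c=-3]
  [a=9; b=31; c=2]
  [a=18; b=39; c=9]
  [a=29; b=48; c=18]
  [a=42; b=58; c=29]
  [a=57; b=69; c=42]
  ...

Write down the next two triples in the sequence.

A: -3, 2, 9, 18, 29, 42, 57 → 74 → 93 (differences are 5, 7, 9, … (increasing by 2 each time)).
For the b, differences are 6, 7, 8, … (increasing by 1 each time): 18, 24, 31, 39, 48, 58, 69 → 81 → 94.
C — always the previous value of the a: 3, -3, 2, 9, 18, 29, 42 → 57 → 74.
So the next two triples are [a=74; b=81; c=57] and [a=93; b=94; c=74].

[a=74; b=81; c=57], [a=93; b=94; c=74]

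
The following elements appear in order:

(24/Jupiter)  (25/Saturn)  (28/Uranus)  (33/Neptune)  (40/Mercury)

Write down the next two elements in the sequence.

(49/Venus), (60/Earth)

First coordinate: differences are 1, 3, 5, … (increasing by 2 each time); 24, 25, 28, 33, 40 → 49 → 60.
For the planet, runs through the planets Mercury→Neptune: Jupiter, Saturn, Uranus, Neptune, Mercury → Venus → Earth.
Putting the parts together: (49/Venus) and then (60/Earth).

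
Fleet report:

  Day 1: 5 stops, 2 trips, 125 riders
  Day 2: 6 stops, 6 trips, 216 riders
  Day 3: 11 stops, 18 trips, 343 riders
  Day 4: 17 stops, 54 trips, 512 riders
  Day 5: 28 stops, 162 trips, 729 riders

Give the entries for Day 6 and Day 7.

Stops: each term is the sum of the two before it; 5, 6, 11, 17, 28 → 45 → 73.
Trips: 2, 6, 18, 54, 162 → 486 → 1458 (×3 each step).
For the riders, perfect cubes: 5³, 6³, 7³, …: 125, 216, 343, 512, 729 → 1000 → 1331.
Putting the parts together: 45 stops, 486 trips, 1000 riders and then 73 stops, 1458 trips, 1331 riders.

45 stops, 486 trips, 1000 riders; 73 stops, 1458 trips, 1331 riders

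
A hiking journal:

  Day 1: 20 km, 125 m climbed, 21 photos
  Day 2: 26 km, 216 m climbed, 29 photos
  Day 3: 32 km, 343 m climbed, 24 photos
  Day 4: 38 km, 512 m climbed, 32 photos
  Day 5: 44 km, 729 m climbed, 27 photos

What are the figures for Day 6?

50 km, 1000 m climbed, 35 photos

Km: 20, 26, 32, 38, 44 → 50 (+6 each step).
M climbed: perfect cubes: 5³, 6³, 7³, …, so 125, 216, 343, 512, 729 → 1000.
Photos: alternating steps +8, −5, +8, −5, …; 21, 29, 24, 32, 27 → 35.
Putting it together: 50 km, 1000 m climbed, 35 photos.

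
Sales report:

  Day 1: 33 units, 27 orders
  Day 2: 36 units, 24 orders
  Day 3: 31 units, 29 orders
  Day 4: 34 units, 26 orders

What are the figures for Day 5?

29 units, 31 orders

Units: 33, 36, 31, 34 → 29 (alternating steps +3, −5, +3, −5, …).
Orders goes 27, 24, 29, 26 → 31 (together with the units always sums to 60).
Putting it together: 29 units, 31 orders.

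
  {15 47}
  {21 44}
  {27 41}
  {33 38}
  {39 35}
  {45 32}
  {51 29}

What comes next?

{57 26}

First slot: +6 each step, so 15, 21, 27, 33, 39, 45, 51 → 57.
Second slot: −3 each step, so 47, 44, 41, 38, 35, 32, 29 → 26.
Combining the parts gives {57 26}.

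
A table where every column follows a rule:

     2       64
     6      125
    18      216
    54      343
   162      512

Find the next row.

486  729

First component goes 2, 6, 18, 54, 162 → 486 (×3 each step).
Second component goes 64, 125, 216, 343, 512 → 729 (perfect cubes: 4³, 5³, 6³, …).
So the next row is 486  729.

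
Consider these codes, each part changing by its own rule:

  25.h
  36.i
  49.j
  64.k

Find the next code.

First component: perfect squares: 5², 6², 7², …, so 25, 36, 49, 64 → 81.
Letter — letters move forward 1 place in the alphabet: h, i, j, k → l.
So the next code is 81.l.

81.l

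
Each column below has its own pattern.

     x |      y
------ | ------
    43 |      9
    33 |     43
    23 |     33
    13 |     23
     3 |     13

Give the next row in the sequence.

Column x: −10 each step; 43, 33, 23, 13, 3 → -7.
Column y: always the previous value of the column x; 9, 43, 33, 23, 13 → 3.
So the next row is -7  3.

-7  3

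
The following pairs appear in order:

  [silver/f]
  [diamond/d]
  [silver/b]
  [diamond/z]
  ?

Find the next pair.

Rank: alternates silver ↔ diamond, so silver, diamond, silver, diamond → silver.
Letter: f, d, b, z → x (letters move back 2 places in the alphabet, wrapping A→Z).
Putting it together: [silver/x].

[silver/x]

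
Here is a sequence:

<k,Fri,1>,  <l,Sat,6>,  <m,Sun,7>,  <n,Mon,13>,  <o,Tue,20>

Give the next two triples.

Letter: letters move forward 1 place in the alphabet; k, l, m, n, o → p → q.
Day: Fri, Sat, Sun, Mon, Tue → Wed → Thu (runs through the weekdays Mon→Sun).
Third component: 1, 6, 7, 13, 20 → 33 → 53 (each term is the sum of the two before it).
Putting the parts together: <p,Wed,33> and then <q,Thu,53>.

<p,Wed,33>, <q,Thu,53>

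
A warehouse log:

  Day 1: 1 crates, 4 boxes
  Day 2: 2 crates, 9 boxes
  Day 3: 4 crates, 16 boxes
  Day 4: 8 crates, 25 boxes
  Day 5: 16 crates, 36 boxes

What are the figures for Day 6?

32 crates, 49 boxes

Crates: ×2 each step, so 1, 2, 4, 8, 16 → 32.
Boxes — perfect squares: 2², 3², 4², …: 4, 9, 16, 25, 36 → 49.
So the next row is 32 crates, 49 boxes.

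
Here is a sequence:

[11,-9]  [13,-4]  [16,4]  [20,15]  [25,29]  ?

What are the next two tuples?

First coordinate: differences are 2, 3, 4, … (increasing by 1 each time); 11, 13, 16, 20, 25 → 31 → 38.
Second coordinate: differences are 5, 8, 11, … (increasing by 3 each time); -9, -4, 4, 15, 29 → 46 → 66.
So the next two tuples are [31,46] and [38,66].

[31,46], [38,66]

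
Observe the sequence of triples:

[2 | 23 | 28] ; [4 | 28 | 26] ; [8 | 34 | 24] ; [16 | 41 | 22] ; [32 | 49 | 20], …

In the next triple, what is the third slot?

18

Third slot goes 28, 26, 24, 22, 20 → 18 (−2 each step).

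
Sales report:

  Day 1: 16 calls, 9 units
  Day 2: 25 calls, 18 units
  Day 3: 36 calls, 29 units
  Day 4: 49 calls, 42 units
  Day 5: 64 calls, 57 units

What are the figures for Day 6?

Calls: perfect squares: 4², 5², 6², …; 16, 25, 36, 49, 64 → 81.
Units: always 7 less than the calls, so 9, 18, 29, 42, 57 → 74.
Putting it together: 81 calls, 74 units.

81 calls, 74 units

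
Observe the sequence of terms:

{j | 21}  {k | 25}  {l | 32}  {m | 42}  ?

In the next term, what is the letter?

n

Letter: letters move forward 1 place in the alphabet, so j, k, l, m → n.
Second coordinate goes 21, 25, 32, 42 → 55 (differences are 4, 7, 10, … (increasing by 3 each time)).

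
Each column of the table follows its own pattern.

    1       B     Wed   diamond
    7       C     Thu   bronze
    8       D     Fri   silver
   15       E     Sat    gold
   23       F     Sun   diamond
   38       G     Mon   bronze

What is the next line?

First component — each term is the sum of the two before it: 1, 7, 8, 15, 23, 38 → 61.
Letter — letters move forward 1 place in the alphabet: B, C, D, E, F, G → H.
Day: Wed, Thu, Fri, Sat, Sun, Mon → Tue (runs through the weekdays Mon→Sun).
Rank — repeats diamond → bronze → silver → gold: diamond, bronze, silver, gold, diamond, bronze → silver.
Putting it together: 61  H  Tue  silver.

61  H  Tue  silver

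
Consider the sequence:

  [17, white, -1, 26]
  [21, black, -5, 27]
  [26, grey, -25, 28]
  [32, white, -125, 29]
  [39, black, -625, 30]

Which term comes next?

[47, grey, -3125, 31]

First coordinate goes 17, 21, 26, 32, 39 → 47 (differences are 4, 5, 6, … (increasing by 1 each time)).
For the shade, repeats white → black → grey: white, black, grey, white, black → grey.
For the third coordinate, ×5 each step: -1, -5, -25, -125, -625 → -3125.
For the fourth coordinate, +1 each step: 26, 27, 28, 29, 30 → 31.
So the next term is [47, grey, -3125, 31].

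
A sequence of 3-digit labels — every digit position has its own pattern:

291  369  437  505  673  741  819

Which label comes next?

987

First digit: +1 each step, mod 10; 2, 3, 4, 5, 6, 7, 8 → 9.
For the second digit, −3 each step, mod 10: 9, 6, 3, 0, 7, 4, 1 → 8.
Third digit: 1, 9, 7, 5, 3, 1, 9 → 7 (−2 each step, mod 10).
Putting it together: 987.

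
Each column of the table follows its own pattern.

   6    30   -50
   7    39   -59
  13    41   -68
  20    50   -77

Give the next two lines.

First component: each term is the sum of the two before it; 6, 7, 13, 20 → 33 → 53.
Second component: alternating steps +9, +2, +9, +2, …; 30, 39, 41, 50 → 52 → 61.
Third component: −9 each step, so -50, -59, -68, -77 → -86 → -95.
So the next two lines are 33  52  -86 and 53  61  -95.

33  52  -86; 53  61  -95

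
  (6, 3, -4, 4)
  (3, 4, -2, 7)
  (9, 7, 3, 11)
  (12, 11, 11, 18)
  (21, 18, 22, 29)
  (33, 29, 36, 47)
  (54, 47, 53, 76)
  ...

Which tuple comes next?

(87, 76, 73, 123)

First slot — each term is the sum of the two before it: 6, 3, 9, 12, 21, 33, 54 → 87.
Second slot: each term is the sum of the two before it; 3, 4, 7, 11, 18, 29, 47 → 76.
Third slot — differences are 2, 5, 8, … (increasing by 3 each time): -4, -2, 3, 11, 22, 36, 53 → 73.
Fourth slot — each term is the sum of the two before it: 4, 7, 11, 18, 29, 47, 76 → 123.
So the next tuple is (87, 76, 73, 123).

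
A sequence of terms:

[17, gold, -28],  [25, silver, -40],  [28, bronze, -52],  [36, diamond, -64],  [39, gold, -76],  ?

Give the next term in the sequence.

[47, silver, -88]

First part: alternating steps +8, +3, +8, +3, …, so 17, 25, 28, 36, 39 → 47.
Rank: repeats gold → silver → bronze → diamond; gold, silver, bronze, diamond, gold → silver.
Third part: -28, -40, -52, -64, -76 → -88 (−12 each step).
So the next term is [47, silver, -88].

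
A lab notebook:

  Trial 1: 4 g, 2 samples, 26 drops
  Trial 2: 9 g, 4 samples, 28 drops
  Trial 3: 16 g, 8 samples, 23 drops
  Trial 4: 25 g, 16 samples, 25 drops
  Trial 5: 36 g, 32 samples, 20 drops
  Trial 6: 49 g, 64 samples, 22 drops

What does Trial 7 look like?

G: perfect squares: 2², 3², 4², …, so 4, 9, 16, 25, 36, 49 → 64.
Samples goes 2, 4, 8, 16, 32, 64 → 128 (×2 each step).
Drops: 26, 28, 23, 25, 20, 22 → 17 (alternating steps +2, −5, +2, −5, …).
So the next line is 64 g, 128 samples, 17 drops.

64 g, 128 samples, 17 drops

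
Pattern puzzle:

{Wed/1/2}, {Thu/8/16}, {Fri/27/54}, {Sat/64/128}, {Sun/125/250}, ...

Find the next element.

{Mon/216/432}

Day: runs through the weekdays Mon→Sun; Wed, Thu, Fri, Sat, Sun → Mon.
Second value: perfect cubes: 1³, 2³, 3³, …, so 1, 8, 27, 64, 125 → 216.
For the third value, always 2 × the second value: 2, 16, 54, 128, 250 → 432.
Putting it together: {Mon/216/432}.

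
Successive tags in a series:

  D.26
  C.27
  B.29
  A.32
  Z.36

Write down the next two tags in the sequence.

Y.41 then X.47

Letter goes D, C, B, A, Z → Y → X (letters move back 1 place in the alphabet, wrapping A→Z).
Second component goes 26, 27, 29, 32, 36 → 41 → 47 (differences are 1, 2, 3, … (increasing by 1 each time)).
Putting the parts together: Y.41 and then X.47.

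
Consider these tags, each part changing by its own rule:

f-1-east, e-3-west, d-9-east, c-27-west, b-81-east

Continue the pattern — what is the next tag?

a-243-west

Letter: f, e, d, c, b → a (letters move back 1 place in the alphabet).
Second component — ×3 each step: 1, 3, 9, 27, 81 → 243.
For the direction, alternates east ↔ west: east, west, east, west, east → west.
Combining the parts gives a-243-west.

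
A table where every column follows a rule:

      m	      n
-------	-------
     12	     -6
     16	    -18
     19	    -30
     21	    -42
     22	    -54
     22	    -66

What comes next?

21  -78

Column m: differences are 4, 3, 2, … (decreasing by 1 each time); 12, 16, 19, 21, 22, 22 → 21.
Column n goes -6, -18, -30, -42, -54, -66 → -78 (−12 each step).
Putting it together: 21  -78.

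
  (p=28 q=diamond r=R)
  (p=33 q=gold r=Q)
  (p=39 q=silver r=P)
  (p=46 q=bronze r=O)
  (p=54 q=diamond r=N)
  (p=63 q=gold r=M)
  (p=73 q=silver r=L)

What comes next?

P — differences are 5, 6, 7, … (increasing by 1 each time): 28, 33, 39, 46, 54, 63, 73 → 84.
Q goes diamond, gold, silver, bronze, diamond, gold, silver → bronze (repeats diamond → gold → silver → bronze).
R: R, Q, P, O, N, M, L → K (letters move back 1 place in the alphabet).
Putting it together: (p=84 q=bronze r=K).

(p=84 q=bronze r=K)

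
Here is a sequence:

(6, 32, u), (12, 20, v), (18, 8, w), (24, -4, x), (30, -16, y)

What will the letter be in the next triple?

z

Letter: letters move forward 1 place in the alphabet; u, v, w, x, y → z.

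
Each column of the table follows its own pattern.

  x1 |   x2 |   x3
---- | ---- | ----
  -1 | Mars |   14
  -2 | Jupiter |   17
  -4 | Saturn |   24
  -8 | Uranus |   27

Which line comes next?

Column x1 — ×2 each step: -1, -2, -4, -8 → -16.
Column x2: runs through the planets Mercury→Neptune, so Mars, Jupiter, Saturn, Uranus → Neptune.
For the column x3, alternating steps +3, +7, +3, +7, …: 14, 17, 24, 27 → 34.
Combining the parts gives -16  Neptune  34.

-16  Neptune  34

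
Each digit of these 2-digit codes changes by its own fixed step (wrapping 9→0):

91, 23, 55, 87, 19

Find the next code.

For the first digit, +3 each step, mod 10: 9, 2, 5, 8, 1 → 4.
Second digit: +2 each step, mod 10; 1, 3, 5, 7, 9 → 1.
Combining the parts gives 41.

41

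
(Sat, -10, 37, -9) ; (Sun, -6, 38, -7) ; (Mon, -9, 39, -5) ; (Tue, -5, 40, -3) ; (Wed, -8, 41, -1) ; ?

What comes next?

(Thu, -4, 42, 1)

Day — runs through the weekdays Mon→Sun: Sat, Sun, Mon, Tue, Wed → Thu.
Second entry: alternating steps +4, −3, +4, −3, …, so -10, -6, -9, -5, -8 → -4.
Third entry: +1 each step, so 37, 38, 39, 40, 41 → 42.
Fourth entry goes -9, -7, -5, -3, -1 → 1 (+2 each step).
So the next element is (Thu, -4, 42, 1).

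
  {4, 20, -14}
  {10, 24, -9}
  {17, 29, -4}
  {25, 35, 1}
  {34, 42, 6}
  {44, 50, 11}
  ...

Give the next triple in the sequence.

{55, 59, 16}

First slot — differences are 6, 7, 8, … (increasing by 1 each time): 4, 10, 17, 25, 34, 44 → 55.
For the second slot, differences are 4, 5, 6, … (increasing by 1 each time): 20, 24, 29, 35, 42, 50 → 59.
For the third slot, +5 each step: -14, -9, -4, 1, 6, 11 → 16.
So the next triple is {55, 59, 16}.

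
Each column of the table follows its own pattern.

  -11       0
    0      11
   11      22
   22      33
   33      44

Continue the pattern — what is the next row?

44  55

First component: +11 each step; -11, 0, 11, 22, 33 → 44.
Second component: 0, 11, 22, 33, 44 → 55 (always 11 more than the first component).
Combining the parts gives 44  55.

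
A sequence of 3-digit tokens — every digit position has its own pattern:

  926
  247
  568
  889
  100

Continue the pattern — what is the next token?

For the first digit, +3 each step, mod 10: 9, 2, 5, 8, 1 → 4.
Second digit goes 2, 4, 6, 8, 0 → 2 (+2 each step, mod 10).
Third digit — +1 each step, mod 10: 6, 7, 8, 9, 0 → 1.
Combining the parts gives 421.

421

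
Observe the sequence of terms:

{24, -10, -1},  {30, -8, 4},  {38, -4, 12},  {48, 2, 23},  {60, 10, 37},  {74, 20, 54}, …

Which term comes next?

First component: differences are 6, 8, 10, … (increasing by 2 each time), so 24, 30, 38, 48, 60, 74 → 90.
Second component — differences are 2, 4, 6, … (increasing by 2 each time): -10, -8, -4, 2, 10, 20 → 32.
Third component — differences are 5, 8, 11, … (increasing by 3 each time): -1, 4, 12, 23, 37, 54 → 74.
So the next term is {90, 32, 74}.

{90, 32, 74}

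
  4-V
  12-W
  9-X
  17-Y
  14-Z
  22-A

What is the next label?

First component: 4, 12, 9, 17, 14, 22 → 19 (alternating steps +8, −3, +8, −3, …).
Letter — letters move forward 1 place in the alphabet, wrapping Z→A: V, W, X, Y, Z, A → B.
Putting it together: 19-B.

19-B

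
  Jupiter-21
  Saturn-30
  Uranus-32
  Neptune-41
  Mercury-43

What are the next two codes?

Planet: runs through the planets Mercury→Neptune, so Jupiter, Saturn, Uranus, Neptune, Mercury → Venus → Earth.
Second component: alternating steps +9, +2, +9, +2, …, so 21, 30, 32, 41, 43 → 52 → 54.
Putting the parts together: Venus-52 and then Earth-54.

Venus-52 then Earth-54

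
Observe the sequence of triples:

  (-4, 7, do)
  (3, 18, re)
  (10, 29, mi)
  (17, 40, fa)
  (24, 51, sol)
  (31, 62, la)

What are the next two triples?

First coordinate: -4, 3, 10, 17, 24, 31 → 38 → 45 (+7 each step).
For the second coordinate, +11 each step: 7, 18, 29, 40, 51, 62 → 73 → 84.
Note — runs through the solfège scale do→ti: do, re, mi, fa, sol, la → ti → do.
Putting the parts together: (38, 73, ti) and then (45, 84, do).

(38, 73, ti), (45, 84, do)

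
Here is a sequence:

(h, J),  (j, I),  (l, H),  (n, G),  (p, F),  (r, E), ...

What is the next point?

For the first letter, letters move forward 2 places in the alphabet: h, j, l, n, p, r → t.
For the second letter, letters move back 1 place in the alphabet: J, I, H, G, F, E → D.
Putting it together: (t, D).

(t, D)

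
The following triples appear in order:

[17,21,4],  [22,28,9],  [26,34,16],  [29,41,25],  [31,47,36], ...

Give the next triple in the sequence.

[32,54,49]

First coordinate goes 17, 22, 26, 29, 31 → 32 (differences are 5, 4, 3, … (decreasing by 1 each time)).
For the second coordinate, alternating steps +7, +6, +7, +6, …: 21, 28, 34, 41, 47 → 54.
Third coordinate: perfect squares: 2², 3², 4², …; 4, 9, 16, 25, 36 → 49.
Putting it together: [32,54,49].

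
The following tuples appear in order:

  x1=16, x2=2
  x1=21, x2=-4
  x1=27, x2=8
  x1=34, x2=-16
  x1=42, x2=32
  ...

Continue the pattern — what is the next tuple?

X1 goes 16, 21, 27, 34, 42 → 51 (differences are 5, 6, 7, … (increasing by 1 each time)).
X2 goes 2, -4, 8, -16, 32 → -64 (×(-2) each step).
Combining the parts gives x1=51, x2=-64.

x1=51, x2=-64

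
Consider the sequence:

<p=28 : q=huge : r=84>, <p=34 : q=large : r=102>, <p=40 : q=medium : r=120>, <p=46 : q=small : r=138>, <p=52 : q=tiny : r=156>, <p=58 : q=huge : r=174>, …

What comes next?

P: +6 each step, so 28, 34, 40, 46, 52, 58 → 64.
Q: repeats huge → large → medium → small → tiny; huge, large, medium, small, tiny, huge → large.
R — always 3 × the p: 84, 102, 120, 138, 156, 174 → 192.
Combining the parts gives <p=64 : q=large : r=192>.

<p=64 : q=large : r=192>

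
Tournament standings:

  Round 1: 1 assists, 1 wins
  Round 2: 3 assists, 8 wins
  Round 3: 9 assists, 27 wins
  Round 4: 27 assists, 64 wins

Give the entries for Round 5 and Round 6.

Assists goes 1, 3, 9, 27 → 81 → 243 (×3 each step).
Wins: perfect cubes: 1³, 2³, 3³, …, so 1, 8, 27, 64 → 125 → 216.
So the next two records are 81 assists, 125 wins and 243 assists, 216 wins.

81 assists, 125 wins; 243 assists, 216 wins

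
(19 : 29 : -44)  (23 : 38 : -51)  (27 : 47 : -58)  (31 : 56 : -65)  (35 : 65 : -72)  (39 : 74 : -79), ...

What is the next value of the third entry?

-86

First entry goes 19, 23, 27, 31, 35, 39 → 43 (+4 each step).
Second entry: +9 each step, so 29, 38, 47, 56, 65, 74 → 83.
Third entry: −7 each step, so -44, -51, -58, -65, -72, -79 → -86.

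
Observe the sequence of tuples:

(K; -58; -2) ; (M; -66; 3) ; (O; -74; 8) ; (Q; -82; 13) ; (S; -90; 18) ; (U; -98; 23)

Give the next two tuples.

(W; -106; 28), (Y; -114; 33)

Letter goes K, M, O, Q, S, U → W → Y (letters move forward 2 places in the alphabet).
Second value: -58, -66, -74, -82, -90, -98 → -106 → -114 (−8 each step).
Third value — +5 each step: -2, 3, 8, 13, 18, 23 → 28 → 33.
Putting the parts together: (W; -106; 28) and then (Y; -114; 33).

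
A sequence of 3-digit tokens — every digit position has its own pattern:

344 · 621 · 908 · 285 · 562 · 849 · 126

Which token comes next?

403

First digit — +3 each step, mod 10: 3, 6, 9, 2, 5, 8, 1 → 4.
Second digit — −2 each step, mod 10: 4, 2, 0, 8, 6, 4, 2 → 0.
Third digit — −3 each step, mod 10: 4, 1, 8, 5, 2, 9, 6 → 3.
So the next token is 403.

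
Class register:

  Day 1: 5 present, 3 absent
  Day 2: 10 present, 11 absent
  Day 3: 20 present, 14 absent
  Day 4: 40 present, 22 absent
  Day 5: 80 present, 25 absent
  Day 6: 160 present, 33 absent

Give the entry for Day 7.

Present goes 5, 10, 20, 40, 80, 160 → 320 (×2 each step).
Absent — alternating steps +8, +3, +8, +3, …: 3, 11, 14, 22, 25, 33 → 36.
So the next row is 320 present, 36 absent.

320 present, 36 absent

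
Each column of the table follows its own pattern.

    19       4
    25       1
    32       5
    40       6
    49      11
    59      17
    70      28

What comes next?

82  45

First component — differences are 6, 7, 8, … (increasing by 1 each time): 19, 25, 32, 40, 49, 59, 70 → 82.
Second component: 4, 1, 5, 6, 11, 17, 28 → 45 (each term is the sum of the two before it).
Combining the parts gives 82  45.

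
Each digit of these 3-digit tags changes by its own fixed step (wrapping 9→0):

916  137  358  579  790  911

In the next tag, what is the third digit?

Third digit — +1 each step, mod 10: 6, 7, 8, 9, 0, 1 → 2.

2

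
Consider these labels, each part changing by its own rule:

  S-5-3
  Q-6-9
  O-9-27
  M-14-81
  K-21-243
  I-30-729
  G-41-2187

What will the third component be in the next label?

6561

Third component goes 3, 9, 27, 81, 243, 729, 2187 → 6561 (×3 each step).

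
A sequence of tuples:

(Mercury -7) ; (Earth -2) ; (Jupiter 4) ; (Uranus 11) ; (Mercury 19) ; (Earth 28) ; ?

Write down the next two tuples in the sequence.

(Jupiter 38), (Uranus 49)

Planet: repeats Mercury → Earth → Jupiter → Uranus; Mercury, Earth, Jupiter, Uranus, Mercury, Earth → Jupiter → Uranus.
For the second entry, differences are 5, 6, 7, … (increasing by 1 each time): -7, -2, 4, 11, 19, 28 → 38 → 49.
Putting the parts together: (Jupiter 38) and then (Uranus 49).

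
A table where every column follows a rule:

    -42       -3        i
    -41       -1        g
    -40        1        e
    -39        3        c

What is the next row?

First component: +1 each step; -42, -41, -40, -39 → -38.
Second component — +2 each step: -3, -1, 1, 3 → 5.
Letter: i, g, e, c → a (letters move back 2 places in the alphabet).
Combining the parts gives -38  5  a.

-38  5  a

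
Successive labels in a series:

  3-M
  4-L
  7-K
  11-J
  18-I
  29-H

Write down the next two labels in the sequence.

First component: each term is the sum of the two before it, so 3, 4, 7, 11, 18, 29 → 47 → 76.
Letter: M, L, K, J, I, H → G → F (letters move back 1 place in the alphabet).
So the next two labels are 47-G and 76-F.

47-G, 76-F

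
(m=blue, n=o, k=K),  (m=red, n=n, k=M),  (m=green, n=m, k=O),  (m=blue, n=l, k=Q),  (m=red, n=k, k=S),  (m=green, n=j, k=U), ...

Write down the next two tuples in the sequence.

M: repeats blue → red → green; blue, red, green, blue, red, green → blue → red.
For the n, letters move back 1 place in the alphabet: o, n, m, l, k, j → i → h.
K: K, M, O, Q, S, U → W → Y (letters move forward 2 places in the alphabet).
So the next two tuples are (m=blue, n=i, k=W) and (m=red, n=h, k=Y).

(m=blue, n=i, k=W), (m=red, n=h, k=Y)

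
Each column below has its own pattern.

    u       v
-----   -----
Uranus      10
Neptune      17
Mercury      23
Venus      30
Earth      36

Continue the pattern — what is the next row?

Mars  43

Column u: runs through the planets Mercury→Neptune; Uranus, Neptune, Mercury, Venus, Earth → Mars.
Column v — alternating steps +7, +6, +7, +6, …: 10, 17, 23, 30, 36 → 43.
So the next row is Mars  43.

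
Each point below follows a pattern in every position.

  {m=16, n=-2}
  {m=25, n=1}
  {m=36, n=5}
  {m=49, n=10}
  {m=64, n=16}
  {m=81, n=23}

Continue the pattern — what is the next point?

{m=100, n=31}

M: perfect squares: 4², 5², 6², …; 16, 25, 36, 49, 64, 81 → 100.
N — differences are 3, 4, 5, … (increasing by 1 each time): -2, 1, 5, 10, 16, 23 → 31.
Putting it together: {m=100, n=31}.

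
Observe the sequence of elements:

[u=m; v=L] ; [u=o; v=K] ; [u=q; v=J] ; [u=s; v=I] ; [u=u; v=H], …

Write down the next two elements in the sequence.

[u=w; v=G], [u=y; v=F]

U: m, o, q, s, u → w → y (letters move forward 2 places in the alphabet).
For the v, letters move back 1 place in the alphabet: L, K, J, I, H → G → F.
Putting the parts together: [u=w; v=G] and then [u=y; v=F].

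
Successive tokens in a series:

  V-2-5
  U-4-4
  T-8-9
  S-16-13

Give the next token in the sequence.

R-32-22

Letter — letters move back 1 place in the alphabet: V, U, T, S → R.
Second component: ×2 each step; 2, 4, 8, 16 → 32.
Third component: each term is the sum of the two before it, so 5, 4, 9, 13 → 22.
So the next token is R-32-22.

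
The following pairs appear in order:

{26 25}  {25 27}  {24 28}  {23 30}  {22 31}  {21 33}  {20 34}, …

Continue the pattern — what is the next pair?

{19 36}

First slot: −1 each step, so 26, 25, 24, 23, 22, 21, 20 → 19.
Second slot: alternating steps +2, +1, +2, +1, …; 25, 27, 28, 30, 31, 33, 34 → 36.
So the next pair is {19 36}.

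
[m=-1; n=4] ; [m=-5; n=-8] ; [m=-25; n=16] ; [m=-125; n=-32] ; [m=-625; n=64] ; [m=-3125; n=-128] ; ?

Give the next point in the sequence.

M — ×5 each step: -1, -5, -25, -125, -625, -3125 → -15625.
N: ×(-2) each step, so 4, -8, 16, -32, 64, -128 → 256.
Combining the parts gives [m=-15625; n=256].

[m=-15625; n=256]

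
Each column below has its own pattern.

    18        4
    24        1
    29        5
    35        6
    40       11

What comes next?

First component goes 18, 24, 29, 35, 40 → 46 (alternating steps +6, +5, +6, +5, …).
Second component: 4, 1, 5, 6, 11 → 17 (each term is the sum of the two before it).
Putting it together: 46  17.

46  17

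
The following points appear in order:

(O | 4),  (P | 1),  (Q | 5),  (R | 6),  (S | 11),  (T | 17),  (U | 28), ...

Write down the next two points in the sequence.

For the letter, letters move forward 1 place in the alphabet: O, P, Q, R, S, T, U → V → W.
Second part: each term is the sum of the two before it, so 4, 1, 5, 6, 11, 17, 28 → 45 → 73.
Putting the parts together: (V | 45) and then (W | 73).

(V | 45), (W | 73)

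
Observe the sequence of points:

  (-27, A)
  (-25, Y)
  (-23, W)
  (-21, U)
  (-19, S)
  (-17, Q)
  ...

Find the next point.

(-15, O)

First part: +2 each step, so -27, -25, -23, -21, -19, -17 → -15.
Letter: letters move back 2 places in the alphabet, wrapping A→Z, so A, Y, W, U, S, Q → O.
Combining the parts gives (-15, O).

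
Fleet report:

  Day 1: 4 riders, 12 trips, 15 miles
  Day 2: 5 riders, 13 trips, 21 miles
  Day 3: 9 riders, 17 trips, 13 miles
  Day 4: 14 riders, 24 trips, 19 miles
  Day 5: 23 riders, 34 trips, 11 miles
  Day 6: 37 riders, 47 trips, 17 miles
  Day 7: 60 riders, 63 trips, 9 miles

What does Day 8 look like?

For the riders, each term is the sum of the two before it: 4, 5, 9, 14, 23, 37, 60 → 97.
For the trips, differences are 1, 4, 7, … (increasing by 3 each time): 12, 13, 17, 24, 34, 47, 63 → 82.
For the miles, alternating steps +6, −8, +6, −8, …: 15, 21, 13, 19, 11, 17, 9 → 15.
Putting it together: 97 riders, 82 trips, 15 miles.

97 riders, 82 trips, 15 miles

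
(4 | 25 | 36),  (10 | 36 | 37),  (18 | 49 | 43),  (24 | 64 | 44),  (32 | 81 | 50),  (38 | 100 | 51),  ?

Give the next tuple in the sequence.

(46 | 121 | 57)

First part goes 4, 10, 18, 24, 32, 38 → 46 (alternating steps +6, +8, +6, +8, …).
For the second part, perfect squares: 5², 6², 7², …: 25, 36, 49, 64, 81, 100 → 121.
Third part: alternating steps +1, +6, +1, +6, …, so 36, 37, 43, 44, 50, 51 → 57.
Putting it together: (46 | 121 | 57).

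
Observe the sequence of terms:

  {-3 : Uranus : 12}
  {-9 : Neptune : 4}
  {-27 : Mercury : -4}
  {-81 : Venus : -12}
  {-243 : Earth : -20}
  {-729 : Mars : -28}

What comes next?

First value goes -3, -9, -27, -81, -243, -729 → -2187 (×3 each step).
Planet: runs through the planets Mercury→Neptune, so Uranus, Neptune, Mercury, Venus, Earth, Mars → Jupiter.
For the third value, −8 each step: 12, 4, -4, -12, -20, -28 → -36.
Combining the parts gives {-2187 : Jupiter : -36}.

{-2187 : Jupiter : -36}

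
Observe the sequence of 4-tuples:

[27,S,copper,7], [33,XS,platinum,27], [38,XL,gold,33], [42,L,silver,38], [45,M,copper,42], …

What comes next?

First entry: 27, 33, 38, 42, 45 → 47 (differences are 6, 5, 4, … (decreasing by 1 each time)).
Size: runs backward through clothing sizes XS→XL; S, XS, XL, L, M → S.
For the metal, repeats copper → platinum → gold → silver: copper, platinum, gold, silver, copper → platinum.
Fourth entry: always the previous value of the first entry, so 7, 27, 33, 38, 42 → 45.
Putting it together: [47,S,platinum,45].

[47,S,platinum,45]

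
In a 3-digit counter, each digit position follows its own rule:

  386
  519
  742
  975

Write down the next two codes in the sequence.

108, 331

First digit goes 3, 5, 7, 9 → 1 → 3 (+2 each step, mod 10).
Second digit: 8, 1, 4, 7 → 0 → 3 (+3 each step, mod 10).
Third digit goes 6, 9, 2, 5 → 8 → 1 (+3 each step, mod 10).
So the next two codes are 108 and 331.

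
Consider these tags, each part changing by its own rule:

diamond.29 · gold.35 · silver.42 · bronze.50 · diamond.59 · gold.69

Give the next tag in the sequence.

silver.80

Rank: diamond, gold, silver, bronze, diamond, gold → silver (repeats diamond → gold → silver → bronze).
Second component: 29, 35, 42, 50, 59, 69 → 80 (differences are 6, 7, 8, … (increasing by 1 each time)).
Putting it together: silver.80.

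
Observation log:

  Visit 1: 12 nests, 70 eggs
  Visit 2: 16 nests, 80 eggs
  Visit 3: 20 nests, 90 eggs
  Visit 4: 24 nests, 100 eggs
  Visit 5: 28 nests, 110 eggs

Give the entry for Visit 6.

32 nests, 120 eggs

Nests: +4 each step, so 12, 16, 20, 24, 28 → 32.
Eggs: 70, 80, 90, 100, 110 → 120 (+10 each step).
Putting it together: 32 nests, 120 eggs.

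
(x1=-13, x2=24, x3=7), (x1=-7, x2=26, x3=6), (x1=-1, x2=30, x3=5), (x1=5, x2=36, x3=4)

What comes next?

X1 goes -13, -7, -1, 5 → 11 (+6 each step).
For the x2, differences are 2, 4, 6, … (increasing by 2 each time): 24, 26, 30, 36 → 44.
X3: −1 each step, so 7, 6, 5, 4 → 3.
Combining the parts gives (x1=11, x2=44, x3=3).

(x1=11, x2=44, x3=3)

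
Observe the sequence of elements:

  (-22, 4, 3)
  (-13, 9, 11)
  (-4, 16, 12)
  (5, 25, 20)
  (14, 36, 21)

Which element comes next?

(23, 49, 29)

First component: +9 each step; -22, -13, -4, 5, 14 → 23.
For the second component, perfect squares: 2², 3², 4², …: 4, 9, 16, 25, 36 → 49.
Third component — alternating steps +8, +1, +8, +1, …: 3, 11, 12, 20, 21 → 29.
Combining the parts gives (23, 49, 29).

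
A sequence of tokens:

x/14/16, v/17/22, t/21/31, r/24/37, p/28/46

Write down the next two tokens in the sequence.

Letter: letters move back 2 places in the alphabet; x, v, t, r, p → n → l.
Second component goes 14, 17, 21, 24, 28 → 31 → 35 (alternating steps +3, +4, +3, +4, …).
Third component: 16, 22, 31, 37, 46 → 52 → 61 (alternating steps +6, +9, +6, +9, …).
Putting the parts together: n/31/52 and then l/35/61.

n/31/52 then l/35/61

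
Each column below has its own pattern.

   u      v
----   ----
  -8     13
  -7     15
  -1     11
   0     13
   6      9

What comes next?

7  11

Column u: -8, -7, -1, 0, 6 → 7 (alternating steps +1, +6, +1, +6, …).
Column v: alternating steps +2, −4, +2, −4, …; 13, 15, 11, 13, 9 → 11.
So the next row is 7  11.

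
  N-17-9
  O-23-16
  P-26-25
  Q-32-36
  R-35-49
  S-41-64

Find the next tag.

Letter goes N, O, P, Q, R, S → T (letters move forward 1 place in the alphabet).
Second component goes 17, 23, 26, 32, 35, 41 → 44 (alternating steps +6, +3, +6, +3, …).
For the third component, perfect squares: 3², 4², 5², …: 9, 16, 25, 36, 49, 64 → 81.
Combining the parts gives T-44-81.

T-44-81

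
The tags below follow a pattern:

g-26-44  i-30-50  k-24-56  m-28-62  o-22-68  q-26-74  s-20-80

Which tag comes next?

u-24-86

Letter: letters move forward 2 places in the alphabet; g, i, k, m, o, q, s → u.
Second component goes 26, 30, 24, 28, 22, 26, 20 → 24 (alternating steps +4, −6, +4, −6, …).
Third component: 44, 50, 56, 62, 68, 74, 80 → 86 (+6 each step).
Putting it together: u-24-86.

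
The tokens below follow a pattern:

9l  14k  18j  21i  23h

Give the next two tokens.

24g then 24f

First component goes 9, 14, 18, 21, 23 → 24 → 24 (differences are 5, 4, 3, … (decreasing by 1 each time)).
For the letter, letters move back 1 place in the alphabet: l, k, j, i, h → g → f.
Putting the parts together: 24g and then 24f.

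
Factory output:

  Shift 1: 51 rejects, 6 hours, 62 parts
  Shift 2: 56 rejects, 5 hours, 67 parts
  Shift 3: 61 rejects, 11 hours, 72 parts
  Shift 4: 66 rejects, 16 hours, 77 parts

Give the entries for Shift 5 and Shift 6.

Rejects: +5 each step; 51, 56, 61, 66 → 71 → 76.
Hours: each term is the sum of the two before it; 6, 5, 11, 16 → 27 → 43.
Parts: 62, 67, 72, 77 → 82 → 87 (+5 each step).
Putting the parts together: 71 rejects, 27 hours, 82 parts and then 76 rejects, 43 hours, 87 parts.

71 rejects, 27 hours, 82 parts; 76 rejects, 43 hours, 87 parts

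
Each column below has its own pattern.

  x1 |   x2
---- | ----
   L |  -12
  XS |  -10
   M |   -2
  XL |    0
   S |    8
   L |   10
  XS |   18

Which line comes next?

Column x1 — repeats L → XS → M → XL → S: L, XS, M, XL, S, L, XS → M.
Column x2 — alternating steps +2, +8, +2, +8, …: -12, -10, -2, 0, 8, 10, 18 → 20.
Putting it together: M  20.

M  20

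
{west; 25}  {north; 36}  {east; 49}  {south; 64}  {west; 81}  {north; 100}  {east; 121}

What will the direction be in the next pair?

Direction: repeats west → north → east → south; west, north, east, south, west, north, east → south.
Second entry: perfect squares: 5², 6², 7², …, so 25, 36, 49, 64, 81, 100, 121 → 144.

south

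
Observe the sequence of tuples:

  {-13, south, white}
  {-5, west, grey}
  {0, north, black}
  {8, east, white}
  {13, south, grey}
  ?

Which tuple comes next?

{21, west, black}

First component: alternating steps +8, +5, +8, +5, …; -13, -5, 0, 8, 13 → 21.
For the direction, repeats south → west → north → east: south, west, north, east, south → west.
Shade goes white, grey, black, white, grey → black (repeats white → grey → black).
Putting it together: {21, west, black}.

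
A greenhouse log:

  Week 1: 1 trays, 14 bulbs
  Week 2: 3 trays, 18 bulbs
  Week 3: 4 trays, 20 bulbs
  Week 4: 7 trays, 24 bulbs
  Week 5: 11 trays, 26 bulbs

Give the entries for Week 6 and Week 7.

18 trays, 30 bulbs; 29 trays, 32 bulbs

Trays: 1, 3, 4, 7, 11 → 18 → 29 (each term is the sum of the two before it).
For the bulbs, alternating steps +4, +2, +4, +2, …: 14, 18, 20, 24, 26 → 30 → 32.
Putting the parts together: 18 trays, 30 bulbs and then 29 trays, 32 bulbs.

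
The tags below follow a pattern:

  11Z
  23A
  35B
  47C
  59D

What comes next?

71E

First component: +12 each step, so 11, 23, 35, 47, 59 → 71.
Letter — letters move forward 1 place in the alphabet, wrapping Z→A: Z, A, B, C, D → E.
Combining the parts gives 71E.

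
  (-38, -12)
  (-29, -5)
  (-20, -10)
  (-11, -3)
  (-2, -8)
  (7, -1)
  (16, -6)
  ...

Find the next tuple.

First coordinate — +9 each step: -38, -29, -20, -11, -2, 7, 16 → 25.
Second coordinate: alternating steps +7, −5, +7, −5, …, so -12, -5, -10, -3, -8, -1, -6 → 1.
Combining the parts gives (25, 1).

(25, 1)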